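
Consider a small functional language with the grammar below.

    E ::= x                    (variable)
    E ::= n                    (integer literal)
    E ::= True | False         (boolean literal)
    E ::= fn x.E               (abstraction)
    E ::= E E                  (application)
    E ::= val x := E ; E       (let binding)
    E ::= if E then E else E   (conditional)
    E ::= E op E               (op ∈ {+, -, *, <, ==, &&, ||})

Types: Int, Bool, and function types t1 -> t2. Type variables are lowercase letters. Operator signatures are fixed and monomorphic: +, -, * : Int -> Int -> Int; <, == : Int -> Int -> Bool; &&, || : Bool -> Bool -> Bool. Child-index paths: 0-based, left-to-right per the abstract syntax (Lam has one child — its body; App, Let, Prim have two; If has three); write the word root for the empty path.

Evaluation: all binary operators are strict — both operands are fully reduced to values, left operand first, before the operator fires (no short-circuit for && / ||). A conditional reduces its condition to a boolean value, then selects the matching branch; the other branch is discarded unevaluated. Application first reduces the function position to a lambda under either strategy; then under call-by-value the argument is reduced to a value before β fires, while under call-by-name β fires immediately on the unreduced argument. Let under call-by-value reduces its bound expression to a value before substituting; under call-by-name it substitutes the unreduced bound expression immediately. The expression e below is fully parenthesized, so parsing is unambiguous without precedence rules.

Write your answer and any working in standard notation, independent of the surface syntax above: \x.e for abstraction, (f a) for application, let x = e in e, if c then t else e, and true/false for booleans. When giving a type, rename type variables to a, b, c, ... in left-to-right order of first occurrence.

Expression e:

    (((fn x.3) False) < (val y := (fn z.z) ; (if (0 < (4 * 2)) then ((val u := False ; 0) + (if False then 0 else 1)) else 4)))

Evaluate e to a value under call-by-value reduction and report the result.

Answer: false

Derivation:
step 0: (((\x.3) false) < (let y = (\z.z) in (if (0 < (4 * 2)) then ((let u = false in 0) + (if false then 0 else 1)) else 4)))
step 1: [beta@0] (3 < (let y = (\z.z) in (if (0 < (4 * 2)) then ((let u = false in 0) + (if false then 0 else 1)) else 4)))
step 2: [let@1] (3 < (if (0 < (4 * 2)) then ((let u = false in 0) + (if false then 0 else 1)) else 4))
step 3: [delta@1.0.1] (3 < (if (0 < 8) then ((let u = false in 0) + (if false then 0 else 1)) else 4))
step 4: [delta@1.0] (3 < (if true then ((let u = false in 0) + (if false then 0 else 1)) else 4))
step 5: [if@1] (3 < ((let u = false in 0) + (if false then 0 else 1)))
step 6: [let@1.0] (3 < (0 + (if false then 0 else 1)))
step 7: [if@1.1] (3 < (0 + 1))
step 8: [delta@1] (3 < 1)
step 9: [delta@root] false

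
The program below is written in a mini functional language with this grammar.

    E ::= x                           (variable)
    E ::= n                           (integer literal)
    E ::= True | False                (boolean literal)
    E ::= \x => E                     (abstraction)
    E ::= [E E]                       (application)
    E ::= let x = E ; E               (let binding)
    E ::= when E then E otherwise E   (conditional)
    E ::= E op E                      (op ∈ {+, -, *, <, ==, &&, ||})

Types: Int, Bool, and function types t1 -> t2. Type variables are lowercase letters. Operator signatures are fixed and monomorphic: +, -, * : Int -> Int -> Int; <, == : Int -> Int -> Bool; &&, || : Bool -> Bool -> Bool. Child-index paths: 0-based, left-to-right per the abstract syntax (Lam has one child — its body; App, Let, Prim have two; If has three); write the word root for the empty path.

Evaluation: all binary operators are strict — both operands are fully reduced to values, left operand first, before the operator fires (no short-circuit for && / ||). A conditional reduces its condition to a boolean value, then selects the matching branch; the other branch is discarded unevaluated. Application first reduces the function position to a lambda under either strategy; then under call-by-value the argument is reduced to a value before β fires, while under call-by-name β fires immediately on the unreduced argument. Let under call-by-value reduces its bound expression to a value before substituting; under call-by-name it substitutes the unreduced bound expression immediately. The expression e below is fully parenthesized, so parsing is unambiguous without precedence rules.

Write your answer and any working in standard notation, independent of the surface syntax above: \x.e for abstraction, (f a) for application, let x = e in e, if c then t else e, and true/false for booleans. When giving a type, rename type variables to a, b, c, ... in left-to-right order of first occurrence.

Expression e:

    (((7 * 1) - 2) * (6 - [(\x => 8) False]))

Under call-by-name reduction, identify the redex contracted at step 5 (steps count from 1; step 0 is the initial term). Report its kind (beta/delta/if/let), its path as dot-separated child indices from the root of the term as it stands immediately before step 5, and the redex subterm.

Derivation:
step 0: (((7 * 1) - 2) * (6 - ((\x.8) false)))
step 1: [delta@0.0] ((7 - 2) * (6 - ((\x.8) false)))
step 2: [delta@0] (5 * (6 - ((\x.8) false)))
step 3: [beta@1.1] (5 * (6 - 8))
step 4: [delta@1] (5 * -2)
step 5: [delta@root] -10

Answer: delta at root : (5 * -2)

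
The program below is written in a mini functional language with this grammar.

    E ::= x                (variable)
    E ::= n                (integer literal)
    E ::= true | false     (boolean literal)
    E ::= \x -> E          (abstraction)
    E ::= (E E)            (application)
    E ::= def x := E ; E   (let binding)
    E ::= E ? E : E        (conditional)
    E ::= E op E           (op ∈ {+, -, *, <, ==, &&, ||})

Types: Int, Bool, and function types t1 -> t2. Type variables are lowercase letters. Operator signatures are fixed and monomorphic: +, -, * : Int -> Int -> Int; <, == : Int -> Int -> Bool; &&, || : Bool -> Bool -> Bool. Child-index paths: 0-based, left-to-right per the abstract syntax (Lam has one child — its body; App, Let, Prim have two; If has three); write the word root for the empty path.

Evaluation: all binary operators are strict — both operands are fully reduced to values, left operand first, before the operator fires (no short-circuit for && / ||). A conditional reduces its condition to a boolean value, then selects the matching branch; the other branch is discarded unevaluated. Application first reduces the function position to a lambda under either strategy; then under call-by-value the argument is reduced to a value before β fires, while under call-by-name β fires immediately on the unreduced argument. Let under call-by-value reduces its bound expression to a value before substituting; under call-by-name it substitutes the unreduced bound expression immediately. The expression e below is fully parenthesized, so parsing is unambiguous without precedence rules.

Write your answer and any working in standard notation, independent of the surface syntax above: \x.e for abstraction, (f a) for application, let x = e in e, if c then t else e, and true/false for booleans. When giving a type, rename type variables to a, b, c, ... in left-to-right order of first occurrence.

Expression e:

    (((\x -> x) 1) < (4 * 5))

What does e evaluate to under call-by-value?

Trace:
step 0: (((\x.x) 1) < (4 * 5))
step 1: [beta@0] (1 < (4 * 5))
step 2: [delta@1] (1 < 20)
step 3: [delta@root] true

Answer: true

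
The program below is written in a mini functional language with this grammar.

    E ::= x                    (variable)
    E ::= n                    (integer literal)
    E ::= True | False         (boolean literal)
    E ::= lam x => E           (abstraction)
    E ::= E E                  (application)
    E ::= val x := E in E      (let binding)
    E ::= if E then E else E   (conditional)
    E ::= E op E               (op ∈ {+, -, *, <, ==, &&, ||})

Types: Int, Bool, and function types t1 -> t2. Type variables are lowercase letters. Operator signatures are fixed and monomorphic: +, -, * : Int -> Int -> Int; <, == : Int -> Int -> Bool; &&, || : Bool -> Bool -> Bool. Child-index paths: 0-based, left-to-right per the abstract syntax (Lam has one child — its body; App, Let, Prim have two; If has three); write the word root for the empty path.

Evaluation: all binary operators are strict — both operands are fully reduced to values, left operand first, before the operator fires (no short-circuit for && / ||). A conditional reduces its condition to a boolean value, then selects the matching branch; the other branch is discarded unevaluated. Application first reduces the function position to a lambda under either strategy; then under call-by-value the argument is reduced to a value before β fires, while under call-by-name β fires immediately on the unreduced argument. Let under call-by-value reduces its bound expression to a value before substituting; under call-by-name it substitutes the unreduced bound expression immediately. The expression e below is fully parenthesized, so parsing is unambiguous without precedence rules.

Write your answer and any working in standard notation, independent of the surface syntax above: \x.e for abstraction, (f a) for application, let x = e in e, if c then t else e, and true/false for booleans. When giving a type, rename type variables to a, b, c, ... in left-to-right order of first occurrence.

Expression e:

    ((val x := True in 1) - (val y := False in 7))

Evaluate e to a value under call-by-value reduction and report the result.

Working:
step 0: ((let x = true in 1) - (let y = false in 7))
step 1: [let@0] (1 - (let y = false in 7))
step 2: [let@1] (1 - 7)
step 3: [delta@root] -6

Answer: -6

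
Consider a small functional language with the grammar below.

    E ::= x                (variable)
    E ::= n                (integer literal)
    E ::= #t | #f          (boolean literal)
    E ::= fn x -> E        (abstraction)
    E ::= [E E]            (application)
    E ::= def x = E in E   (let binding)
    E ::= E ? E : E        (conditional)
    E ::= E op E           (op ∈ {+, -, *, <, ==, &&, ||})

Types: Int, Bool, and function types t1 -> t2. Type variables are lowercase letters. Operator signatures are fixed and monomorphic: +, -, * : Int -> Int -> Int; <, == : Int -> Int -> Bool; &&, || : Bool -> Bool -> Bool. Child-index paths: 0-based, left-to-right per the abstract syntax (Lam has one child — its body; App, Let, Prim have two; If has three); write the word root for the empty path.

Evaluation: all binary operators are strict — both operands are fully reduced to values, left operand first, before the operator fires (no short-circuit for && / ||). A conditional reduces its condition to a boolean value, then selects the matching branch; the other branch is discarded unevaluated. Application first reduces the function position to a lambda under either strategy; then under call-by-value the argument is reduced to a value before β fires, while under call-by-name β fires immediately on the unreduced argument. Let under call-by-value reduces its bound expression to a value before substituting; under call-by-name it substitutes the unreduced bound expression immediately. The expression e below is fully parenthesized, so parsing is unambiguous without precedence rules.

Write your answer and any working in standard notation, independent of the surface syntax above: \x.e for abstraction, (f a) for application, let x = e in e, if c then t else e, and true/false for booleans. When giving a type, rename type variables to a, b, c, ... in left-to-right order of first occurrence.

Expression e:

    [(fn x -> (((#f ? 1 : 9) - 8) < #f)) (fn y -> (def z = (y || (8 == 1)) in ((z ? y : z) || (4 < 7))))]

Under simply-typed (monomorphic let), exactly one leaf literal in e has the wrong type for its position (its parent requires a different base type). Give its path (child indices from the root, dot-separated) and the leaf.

Working:
  unify Bool ~ Bool
  unify Int ~ Int
  unify Int ~ Int
  unify Int ~ Int
  unify Int ~ Int
  unify Bool ~ Int
  FAIL: mismatch Bool ~ Int

Answer: 0.0.1 : false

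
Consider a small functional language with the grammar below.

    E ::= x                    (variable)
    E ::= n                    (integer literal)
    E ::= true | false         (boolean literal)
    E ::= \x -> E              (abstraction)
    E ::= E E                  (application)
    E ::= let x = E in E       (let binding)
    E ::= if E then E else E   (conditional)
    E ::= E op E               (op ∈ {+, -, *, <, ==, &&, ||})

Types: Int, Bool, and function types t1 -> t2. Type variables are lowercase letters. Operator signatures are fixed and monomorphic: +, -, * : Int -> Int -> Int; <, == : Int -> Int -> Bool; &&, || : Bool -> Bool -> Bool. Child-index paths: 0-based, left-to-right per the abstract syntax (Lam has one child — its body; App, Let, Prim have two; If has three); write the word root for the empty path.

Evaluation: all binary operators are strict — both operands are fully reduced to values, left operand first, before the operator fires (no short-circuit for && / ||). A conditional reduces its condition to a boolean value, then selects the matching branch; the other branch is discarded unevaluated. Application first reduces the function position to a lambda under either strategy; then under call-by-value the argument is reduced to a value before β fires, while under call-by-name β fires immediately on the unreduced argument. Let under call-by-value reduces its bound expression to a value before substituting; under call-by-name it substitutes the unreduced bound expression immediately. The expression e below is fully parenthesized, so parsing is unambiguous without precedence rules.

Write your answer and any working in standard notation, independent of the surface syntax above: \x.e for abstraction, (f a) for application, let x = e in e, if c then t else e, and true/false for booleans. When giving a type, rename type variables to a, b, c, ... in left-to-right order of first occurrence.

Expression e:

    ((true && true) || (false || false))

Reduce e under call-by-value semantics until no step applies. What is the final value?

Answer: true

Working:
step 0: ((true && true) || (false || false))
step 1: [delta@0] (true || (false || false))
step 2: [delta@1] (true || false)
step 3: [delta@root] true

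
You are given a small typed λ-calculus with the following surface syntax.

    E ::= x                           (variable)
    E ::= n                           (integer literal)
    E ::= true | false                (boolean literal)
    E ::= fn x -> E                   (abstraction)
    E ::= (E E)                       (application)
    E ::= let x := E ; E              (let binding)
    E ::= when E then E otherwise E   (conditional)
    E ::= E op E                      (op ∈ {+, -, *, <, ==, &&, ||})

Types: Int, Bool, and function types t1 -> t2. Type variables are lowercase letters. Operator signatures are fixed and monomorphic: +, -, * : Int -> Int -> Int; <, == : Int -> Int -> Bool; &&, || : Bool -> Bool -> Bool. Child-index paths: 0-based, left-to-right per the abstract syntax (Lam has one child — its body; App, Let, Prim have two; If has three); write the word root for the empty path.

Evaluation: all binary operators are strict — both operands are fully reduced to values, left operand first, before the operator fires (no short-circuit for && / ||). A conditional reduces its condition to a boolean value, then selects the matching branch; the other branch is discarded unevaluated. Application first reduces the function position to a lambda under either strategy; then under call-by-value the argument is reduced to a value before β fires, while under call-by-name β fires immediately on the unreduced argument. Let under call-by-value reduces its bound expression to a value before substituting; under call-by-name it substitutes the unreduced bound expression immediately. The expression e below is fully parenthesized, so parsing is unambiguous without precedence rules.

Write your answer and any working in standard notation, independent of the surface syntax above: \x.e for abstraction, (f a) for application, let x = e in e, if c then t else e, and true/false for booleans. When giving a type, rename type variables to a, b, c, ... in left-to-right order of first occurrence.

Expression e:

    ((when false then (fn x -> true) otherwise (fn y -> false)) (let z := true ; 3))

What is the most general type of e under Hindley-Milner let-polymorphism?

Derivation:
  unify Bool ~ Bool
\x._ : a -> Bool
\y._ : b -> Bool
  unify a -> Bool ~ b -> Bool
  unify a ~ b
  unify Bool ~ Bool
let z : Bool
  unify b -> Bool ~ Int -> c
  unify b ~ Int
  unify Bool ~ c
_ _ : Bool

Answer: Bool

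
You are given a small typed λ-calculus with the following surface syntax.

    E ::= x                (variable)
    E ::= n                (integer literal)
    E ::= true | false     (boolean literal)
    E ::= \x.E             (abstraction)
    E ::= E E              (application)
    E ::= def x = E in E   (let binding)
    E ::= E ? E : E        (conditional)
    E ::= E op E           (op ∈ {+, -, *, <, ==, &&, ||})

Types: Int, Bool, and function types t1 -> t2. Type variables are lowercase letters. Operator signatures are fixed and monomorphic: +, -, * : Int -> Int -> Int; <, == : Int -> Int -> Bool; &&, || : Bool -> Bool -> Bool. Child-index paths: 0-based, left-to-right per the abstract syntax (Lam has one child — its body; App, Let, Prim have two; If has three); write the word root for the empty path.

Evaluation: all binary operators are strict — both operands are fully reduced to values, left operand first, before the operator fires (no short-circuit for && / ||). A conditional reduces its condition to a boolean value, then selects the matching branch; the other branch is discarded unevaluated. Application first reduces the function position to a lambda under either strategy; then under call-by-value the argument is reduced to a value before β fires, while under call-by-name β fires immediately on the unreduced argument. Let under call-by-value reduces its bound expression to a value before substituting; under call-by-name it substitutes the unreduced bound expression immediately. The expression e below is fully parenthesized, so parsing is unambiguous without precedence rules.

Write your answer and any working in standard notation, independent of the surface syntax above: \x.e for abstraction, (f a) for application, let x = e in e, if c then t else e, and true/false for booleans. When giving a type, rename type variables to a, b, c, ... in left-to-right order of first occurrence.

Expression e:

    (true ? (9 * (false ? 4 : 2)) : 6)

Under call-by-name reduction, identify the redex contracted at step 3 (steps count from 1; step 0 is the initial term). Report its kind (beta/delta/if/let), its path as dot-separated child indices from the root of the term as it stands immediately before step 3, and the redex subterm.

Answer: delta at root : (9 * 2)

Derivation:
step 0: (if true then (9 * (if false then 4 else 2)) else 6)
step 1: [if@root] (9 * (if false then 4 else 2))
step 2: [if@1] (9 * 2)
step 3: [delta@root] 18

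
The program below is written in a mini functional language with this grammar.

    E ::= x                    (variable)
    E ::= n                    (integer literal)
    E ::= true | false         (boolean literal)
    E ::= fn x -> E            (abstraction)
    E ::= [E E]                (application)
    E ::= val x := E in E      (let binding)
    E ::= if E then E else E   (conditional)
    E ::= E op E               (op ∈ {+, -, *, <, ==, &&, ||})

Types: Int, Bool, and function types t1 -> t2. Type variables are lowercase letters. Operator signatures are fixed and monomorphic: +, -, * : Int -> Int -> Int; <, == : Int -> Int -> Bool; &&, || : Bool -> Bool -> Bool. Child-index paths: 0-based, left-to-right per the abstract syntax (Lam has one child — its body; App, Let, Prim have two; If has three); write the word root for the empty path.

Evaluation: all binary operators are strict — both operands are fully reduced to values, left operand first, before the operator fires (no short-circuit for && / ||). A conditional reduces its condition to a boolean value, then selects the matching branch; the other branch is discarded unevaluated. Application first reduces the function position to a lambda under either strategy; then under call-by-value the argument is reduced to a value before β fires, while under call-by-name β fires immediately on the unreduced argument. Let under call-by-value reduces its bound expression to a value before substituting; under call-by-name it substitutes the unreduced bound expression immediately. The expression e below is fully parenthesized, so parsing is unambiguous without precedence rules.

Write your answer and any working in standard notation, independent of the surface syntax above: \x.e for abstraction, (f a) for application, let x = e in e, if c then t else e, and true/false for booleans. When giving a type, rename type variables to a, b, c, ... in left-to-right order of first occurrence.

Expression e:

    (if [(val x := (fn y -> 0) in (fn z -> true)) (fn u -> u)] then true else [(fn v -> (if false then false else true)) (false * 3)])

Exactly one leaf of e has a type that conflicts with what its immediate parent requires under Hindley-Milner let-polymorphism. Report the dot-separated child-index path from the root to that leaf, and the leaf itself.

Derivation:
\y._ : a -> Int
let x : forall. a -> Int
\z._ : b -> Bool
u : c
\u._ : c -> c
  unify b -> Bool ~ (c -> c) -> d
  unify b ~ c -> c
  unify Bool ~ d
_ _ : Bool
  unify Bool ~ Bool
  unify Bool ~ Bool
  unify Bool ~ Bool
\v._ : e -> Bool
  unify Bool ~ Int
  FAIL: mismatch Bool ~ Int

Answer: 2.1.0 : false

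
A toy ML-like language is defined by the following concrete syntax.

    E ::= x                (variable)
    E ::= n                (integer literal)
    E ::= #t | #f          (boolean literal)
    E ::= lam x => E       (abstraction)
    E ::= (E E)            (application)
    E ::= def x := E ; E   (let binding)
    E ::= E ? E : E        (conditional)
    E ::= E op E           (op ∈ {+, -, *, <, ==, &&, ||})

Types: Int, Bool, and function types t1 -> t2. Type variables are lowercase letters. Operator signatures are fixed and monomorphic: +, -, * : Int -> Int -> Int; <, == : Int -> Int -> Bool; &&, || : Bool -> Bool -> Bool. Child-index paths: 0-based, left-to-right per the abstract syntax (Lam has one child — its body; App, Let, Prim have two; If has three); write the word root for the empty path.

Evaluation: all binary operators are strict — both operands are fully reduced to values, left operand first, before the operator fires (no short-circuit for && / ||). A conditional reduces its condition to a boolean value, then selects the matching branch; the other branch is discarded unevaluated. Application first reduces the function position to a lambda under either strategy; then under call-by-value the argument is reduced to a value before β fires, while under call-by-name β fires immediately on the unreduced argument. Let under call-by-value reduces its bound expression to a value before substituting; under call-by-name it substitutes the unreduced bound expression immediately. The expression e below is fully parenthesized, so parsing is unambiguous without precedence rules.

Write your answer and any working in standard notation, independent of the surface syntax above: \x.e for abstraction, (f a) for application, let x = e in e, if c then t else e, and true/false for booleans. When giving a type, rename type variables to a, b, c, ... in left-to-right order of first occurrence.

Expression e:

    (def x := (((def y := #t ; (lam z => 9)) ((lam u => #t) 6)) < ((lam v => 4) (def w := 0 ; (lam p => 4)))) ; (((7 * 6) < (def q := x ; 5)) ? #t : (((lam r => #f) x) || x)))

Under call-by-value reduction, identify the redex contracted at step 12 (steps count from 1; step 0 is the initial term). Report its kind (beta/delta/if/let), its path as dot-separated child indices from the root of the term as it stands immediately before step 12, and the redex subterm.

Answer: beta at 0 : ((\r.false) false)

Working:
step 0: (let x = (((let y = true in (\z.9)) ((\u.true) 6)) < ((\v.4) (let w = 0 in (\p.4)))) in (if ((7 * 6) < (let q = x in 5)) then true else (((\r.false) x) || x)))
step 1: [let@0.0.0] (let x = (((\z.9) ((\u.true) 6)) < ((\v.4) (let w = 0 in (\p.4)))) in (if ((7 * 6) < (let q = x in 5)) then true else (((\r.false) x) || x)))
step 2: [beta@0.0.1] (let x = (((\z.9) true) < ((\v.4) (let w = 0 in (\p.4)))) in (if ((7 * 6) < (let q = x in 5)) then true else (((\r.false) x) || x)))
step 3: [beta@0.0] (let x = (9 < ((\v.4) (let w = 0 in (\p.4)))) in (if ((7 * 6) < (let q = x in 5)) then true else (((\r.false) x) || x)))
step 4: [let@0.1.1] (let x = (9 < ((\v.4) (\p.4))) in (if ((7 * 6) < (let q = x in 5)) then true else (((\r.false) x) || x)))
step 5: [beta@0.1] (let x = (9 < 4) in (if ((7 * 6) < (let q = x in 5)) then true else (((\r.false) x) || x)))
step 6: [delta@0] (let x = false in (if ((7 * 6) < (let q = x in 5)) then true else (((\r.false) x) || x)))
step 7: [let@root] (if ((7 * 6) < (let q = false in 5)) then true else (((\r.false) false) || false))
step 8: [delta@0.0] (if (42 < (let q = false in 5)) then true else (((\r.false) false) || false))
step 9: [let@0.1] (if (42 < 5) then true else (((\r.false) false) || false))
step 10: [delta@0] (if false then true else (((\r.false) false) || false))
step 11: [if@root] (((\r.false) false) || false)
step 12: [beta@0] (false || false)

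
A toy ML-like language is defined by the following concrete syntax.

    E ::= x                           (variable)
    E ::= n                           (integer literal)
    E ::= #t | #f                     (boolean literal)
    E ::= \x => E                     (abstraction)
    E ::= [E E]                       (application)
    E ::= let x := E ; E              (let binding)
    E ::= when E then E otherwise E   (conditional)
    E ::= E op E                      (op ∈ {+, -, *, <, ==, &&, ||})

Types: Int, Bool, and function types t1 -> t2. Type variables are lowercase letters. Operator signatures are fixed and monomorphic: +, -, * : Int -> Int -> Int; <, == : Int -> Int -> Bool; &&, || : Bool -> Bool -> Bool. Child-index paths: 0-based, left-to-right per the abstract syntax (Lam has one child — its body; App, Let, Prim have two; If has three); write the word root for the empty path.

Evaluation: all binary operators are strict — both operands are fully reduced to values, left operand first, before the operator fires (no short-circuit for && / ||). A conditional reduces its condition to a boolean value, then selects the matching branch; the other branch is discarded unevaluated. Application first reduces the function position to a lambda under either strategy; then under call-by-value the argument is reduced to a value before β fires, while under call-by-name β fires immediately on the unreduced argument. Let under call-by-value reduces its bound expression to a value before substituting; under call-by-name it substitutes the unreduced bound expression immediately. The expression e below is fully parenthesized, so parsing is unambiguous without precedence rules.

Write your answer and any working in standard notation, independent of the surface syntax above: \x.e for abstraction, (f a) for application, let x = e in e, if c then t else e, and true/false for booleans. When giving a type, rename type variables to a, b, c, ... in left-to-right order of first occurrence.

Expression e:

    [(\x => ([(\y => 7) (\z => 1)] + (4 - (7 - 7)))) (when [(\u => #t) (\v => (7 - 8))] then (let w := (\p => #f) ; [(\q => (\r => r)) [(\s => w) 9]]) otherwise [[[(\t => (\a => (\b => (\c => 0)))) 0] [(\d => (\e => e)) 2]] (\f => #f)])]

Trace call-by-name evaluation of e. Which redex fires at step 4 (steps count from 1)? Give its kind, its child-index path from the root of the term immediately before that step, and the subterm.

Derivation:
step 0: ((\x.(((\y.7) (\z.1)) + (4 - (7 - 7)))) (if ((\u.true) (\v.(7 - 8))) then (let w = (\p.false) in ((\q.(\r.r)) ((\s.w) 9))) else ((((\t.(\a.(\b.(\c.0)))) 0) ((\d.(\e.e)) 2)) (\f.false))))
step 1: [beta@root] (((\y.7) (\z.1)) + (4 - (7 - 7)))
step 2: [beta@0] (7 + (4 - (7 - 7)))
step 3: [delta@1.1] (7 + (4 - 0))
step 4: [delta@1] (7 + 4)

Answer: delta at 1 : (4 - 0)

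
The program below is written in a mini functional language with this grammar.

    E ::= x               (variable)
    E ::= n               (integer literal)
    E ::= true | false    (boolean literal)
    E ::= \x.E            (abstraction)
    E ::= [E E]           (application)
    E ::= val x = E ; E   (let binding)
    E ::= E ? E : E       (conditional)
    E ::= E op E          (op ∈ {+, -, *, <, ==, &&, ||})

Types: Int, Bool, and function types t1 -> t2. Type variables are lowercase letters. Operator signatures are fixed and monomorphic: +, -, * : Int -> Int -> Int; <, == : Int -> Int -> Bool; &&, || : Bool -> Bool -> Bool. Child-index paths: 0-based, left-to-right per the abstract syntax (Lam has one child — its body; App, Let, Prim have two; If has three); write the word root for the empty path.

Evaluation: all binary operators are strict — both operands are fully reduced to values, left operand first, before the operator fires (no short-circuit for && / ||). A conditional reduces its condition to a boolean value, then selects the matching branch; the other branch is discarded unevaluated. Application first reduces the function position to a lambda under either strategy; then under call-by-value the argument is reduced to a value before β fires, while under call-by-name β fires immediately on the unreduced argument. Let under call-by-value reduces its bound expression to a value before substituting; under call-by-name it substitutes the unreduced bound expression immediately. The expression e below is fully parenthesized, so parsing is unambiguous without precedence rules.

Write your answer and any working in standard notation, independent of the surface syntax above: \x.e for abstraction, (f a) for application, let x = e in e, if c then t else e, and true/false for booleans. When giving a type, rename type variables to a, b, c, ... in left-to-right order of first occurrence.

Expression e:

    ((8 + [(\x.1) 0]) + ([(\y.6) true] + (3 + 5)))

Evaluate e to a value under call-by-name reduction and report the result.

Working:
step 0: ((8 + ((\x.1) 0)) + (((\y.6) true) + (3 + 5)))
step 1: [beta@0.1] ((8 + 1) + (((\y.6) true) + (3 + 5)))
step 2: [delta@0] (9 + (((\y.6) true) + (3 + 5)))
step 3: [beta@1.0] (9 + (6 + (3 + 5)))
step 4: [delta@1.1] (9 + (6 + 8))
step 5: [delta@1] (9 + 14)
step 6: [delta@root] 23

Answer: 23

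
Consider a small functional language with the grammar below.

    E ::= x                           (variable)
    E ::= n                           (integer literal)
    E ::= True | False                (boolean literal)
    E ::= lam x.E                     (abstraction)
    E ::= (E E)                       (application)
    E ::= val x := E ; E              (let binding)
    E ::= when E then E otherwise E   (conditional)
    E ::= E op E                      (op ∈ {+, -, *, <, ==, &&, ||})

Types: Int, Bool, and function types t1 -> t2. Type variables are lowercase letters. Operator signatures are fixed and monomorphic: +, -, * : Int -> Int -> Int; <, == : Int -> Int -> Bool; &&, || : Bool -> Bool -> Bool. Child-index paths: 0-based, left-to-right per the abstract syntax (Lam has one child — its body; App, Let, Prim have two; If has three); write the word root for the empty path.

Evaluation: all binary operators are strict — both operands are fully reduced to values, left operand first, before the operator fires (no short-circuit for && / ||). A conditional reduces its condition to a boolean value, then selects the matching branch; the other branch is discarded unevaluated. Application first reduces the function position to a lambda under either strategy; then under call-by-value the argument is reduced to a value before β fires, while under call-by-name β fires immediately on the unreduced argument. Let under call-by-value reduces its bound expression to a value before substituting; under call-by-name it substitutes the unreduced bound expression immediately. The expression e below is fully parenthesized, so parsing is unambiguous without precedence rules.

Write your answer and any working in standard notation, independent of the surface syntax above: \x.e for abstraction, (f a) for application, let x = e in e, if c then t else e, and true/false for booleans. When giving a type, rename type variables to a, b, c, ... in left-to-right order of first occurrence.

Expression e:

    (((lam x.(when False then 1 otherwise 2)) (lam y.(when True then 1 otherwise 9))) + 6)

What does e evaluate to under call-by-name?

Derivation:
step 0: (((\x.(if false then 1 else 2)) (\y.(if true then 1 else 9))) + 6)
step 1: [beta@0] ((if false then 1 else 2) + 6)
step 2: [if@0] (2 + 6)
step 3: [delta@root] 8

Answer: 8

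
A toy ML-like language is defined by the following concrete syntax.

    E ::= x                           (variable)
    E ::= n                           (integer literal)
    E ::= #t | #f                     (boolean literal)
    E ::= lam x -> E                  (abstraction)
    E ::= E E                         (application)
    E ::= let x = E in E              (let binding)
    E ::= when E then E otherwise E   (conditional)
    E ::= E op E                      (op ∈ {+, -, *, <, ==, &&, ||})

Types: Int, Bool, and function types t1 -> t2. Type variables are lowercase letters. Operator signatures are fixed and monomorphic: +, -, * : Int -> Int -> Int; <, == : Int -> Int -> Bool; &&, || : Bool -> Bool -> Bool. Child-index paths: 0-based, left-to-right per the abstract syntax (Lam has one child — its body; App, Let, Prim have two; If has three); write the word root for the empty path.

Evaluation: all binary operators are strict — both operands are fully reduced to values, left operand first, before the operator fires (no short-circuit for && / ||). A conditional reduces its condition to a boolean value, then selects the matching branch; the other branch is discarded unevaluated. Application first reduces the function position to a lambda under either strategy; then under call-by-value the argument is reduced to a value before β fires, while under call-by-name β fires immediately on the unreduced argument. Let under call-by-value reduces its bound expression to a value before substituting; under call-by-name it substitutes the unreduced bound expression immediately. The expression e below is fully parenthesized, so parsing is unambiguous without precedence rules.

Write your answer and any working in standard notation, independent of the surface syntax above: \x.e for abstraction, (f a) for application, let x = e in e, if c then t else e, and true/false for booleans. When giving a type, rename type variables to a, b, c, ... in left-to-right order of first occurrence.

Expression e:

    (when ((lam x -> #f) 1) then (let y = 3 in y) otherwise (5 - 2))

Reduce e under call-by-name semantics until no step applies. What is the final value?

Answer: 3

Trace:
step 0: (if ((\x.false) 1) then (let y = 3 in y) else (5 - 2))
step 1: [beta@0] (if false then (let y = 3 in y) else (5 - 2))
step 2: [if@root] (5 - 2)
step 3: [delta@root] 3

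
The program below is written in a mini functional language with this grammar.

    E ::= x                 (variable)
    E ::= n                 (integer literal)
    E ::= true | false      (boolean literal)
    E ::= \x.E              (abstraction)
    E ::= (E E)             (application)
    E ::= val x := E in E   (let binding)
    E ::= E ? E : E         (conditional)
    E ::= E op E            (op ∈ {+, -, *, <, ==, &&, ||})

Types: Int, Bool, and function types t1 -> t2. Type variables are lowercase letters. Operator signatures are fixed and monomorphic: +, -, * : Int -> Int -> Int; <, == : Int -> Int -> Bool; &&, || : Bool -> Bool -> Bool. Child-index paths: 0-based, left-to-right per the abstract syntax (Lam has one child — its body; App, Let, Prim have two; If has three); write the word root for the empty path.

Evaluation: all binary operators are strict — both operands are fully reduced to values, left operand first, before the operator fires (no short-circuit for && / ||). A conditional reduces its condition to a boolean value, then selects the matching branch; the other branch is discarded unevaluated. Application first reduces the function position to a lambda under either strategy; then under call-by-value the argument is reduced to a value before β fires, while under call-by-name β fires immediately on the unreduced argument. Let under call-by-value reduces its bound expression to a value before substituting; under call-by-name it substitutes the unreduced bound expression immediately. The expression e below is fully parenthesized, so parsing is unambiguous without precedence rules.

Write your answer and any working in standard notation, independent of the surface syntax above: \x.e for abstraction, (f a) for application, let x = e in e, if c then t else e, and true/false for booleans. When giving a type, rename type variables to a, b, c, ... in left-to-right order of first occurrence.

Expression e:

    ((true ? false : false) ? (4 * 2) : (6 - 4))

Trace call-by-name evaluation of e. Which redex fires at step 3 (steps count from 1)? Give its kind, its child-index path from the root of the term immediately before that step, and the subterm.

Working:
step 0: (if (if true then false else false) then (4 * 2) else (6 - 4))
step 1: [if@0] (if false then (4 * 2) else (6 - 4))
step 2: [if@root] (6 - 4)
step 3: [delta@root] 2

Answer: delta at root : (6 - 4)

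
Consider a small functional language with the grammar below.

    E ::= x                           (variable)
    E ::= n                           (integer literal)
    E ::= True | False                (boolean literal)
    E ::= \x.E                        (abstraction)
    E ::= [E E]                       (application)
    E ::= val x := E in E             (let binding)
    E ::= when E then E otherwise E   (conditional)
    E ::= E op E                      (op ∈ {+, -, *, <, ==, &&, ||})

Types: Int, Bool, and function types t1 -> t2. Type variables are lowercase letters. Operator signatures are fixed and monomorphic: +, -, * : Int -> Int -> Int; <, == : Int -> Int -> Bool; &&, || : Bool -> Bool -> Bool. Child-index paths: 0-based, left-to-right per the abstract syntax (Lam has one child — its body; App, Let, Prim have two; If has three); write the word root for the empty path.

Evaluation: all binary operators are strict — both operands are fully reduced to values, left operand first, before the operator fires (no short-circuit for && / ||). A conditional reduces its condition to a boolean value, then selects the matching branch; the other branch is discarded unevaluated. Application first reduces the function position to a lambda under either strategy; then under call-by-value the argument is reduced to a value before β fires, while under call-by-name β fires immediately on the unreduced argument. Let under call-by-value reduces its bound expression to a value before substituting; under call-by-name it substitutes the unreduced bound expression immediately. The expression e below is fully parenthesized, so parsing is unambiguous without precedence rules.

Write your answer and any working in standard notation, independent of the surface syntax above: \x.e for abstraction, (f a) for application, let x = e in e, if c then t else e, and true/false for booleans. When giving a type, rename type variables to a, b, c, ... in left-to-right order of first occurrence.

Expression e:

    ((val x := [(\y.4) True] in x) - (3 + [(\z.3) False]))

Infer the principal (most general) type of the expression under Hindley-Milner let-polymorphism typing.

Answer: Int

Derivation:
\y._ : a -> Int
  unify a -> Int ~ Bool -> b
  unify a ~ Bool
  unify Int ~ b
_ _ : Int
let x : Int
x : Int
  unify Int ~ Int
  unify Int ~ Int
\z._ : c -> Int
  unify c -> Int ~ Bool -> d
  unify c ~ Bool
  unify Int ~ d
_ _ : Int
  unify Int ~ Int
  unify Int ~ Int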